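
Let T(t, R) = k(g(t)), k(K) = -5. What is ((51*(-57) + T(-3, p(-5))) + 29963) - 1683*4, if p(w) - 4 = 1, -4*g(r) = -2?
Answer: 20319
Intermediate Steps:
g(r) = ½ (g(r) = -¼*(-2) = ½)
p(w) = 5 (p(w) = 4 + 1 = 5)
T(t, R) = -5
((51*(-57) + T(-3, p(-5))) + 29963) - 1683*4 = ((51*(-57) - 5) + 29963) - 1683*4 = ((-2907 - 5) + 29963) - 6732 = (-2912 + 29963) - 6732 = 27051 - 6732 = 20319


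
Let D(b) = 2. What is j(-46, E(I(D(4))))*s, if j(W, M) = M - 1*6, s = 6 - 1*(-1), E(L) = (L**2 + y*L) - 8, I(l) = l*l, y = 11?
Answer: 322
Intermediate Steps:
I(l) = l**2
E(L) = -8 + L**2 + 11*L (E(L) = (L**2 + 11*L) - 8 = -8 + L**2 + 11*L)
s = 7 (s = 6 + 1 = 7)
j(W, M) = -6 + M (j(W, M) = M - 6 = -6 + M)
j(-46, E(I(D(4))))*s = (-6 + (-8 + (2**2)**2 + 11*2**2))*7 = (-6 + (-8 + 4**2 + 11*4))*7 = (-6 + (-8 + 16 + 44))*7 = (-6 + 52)*7 = 46*7 = 322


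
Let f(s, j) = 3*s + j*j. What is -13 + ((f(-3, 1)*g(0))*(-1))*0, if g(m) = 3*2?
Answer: -13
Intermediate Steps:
g(m) = 6
f(s, j) = j² + 3*s (f(s, j) = 3*s + j² = j² + 3*s)
-13 + ((f(-3, 1)*g(0))*(-1))*0 = -13 + (((1² + 3*(-3))*6)*(-1))*0 = -13 + (((1 - 9)*6)*(-1))*0 = -13 + (-8*6*(-1))*0 = -13 - 48*(-1)*0 = -13 + 48*0 = -13 + 0 = -13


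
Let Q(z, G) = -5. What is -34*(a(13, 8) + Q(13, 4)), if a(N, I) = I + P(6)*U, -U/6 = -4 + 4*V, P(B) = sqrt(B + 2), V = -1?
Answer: -102 - 3264*sqrt(2) ≈ -4718.0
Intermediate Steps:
P(B) = sqrt(2 + B)
U = 48 (U = -6*(-4 + 4*(-1)) = -6*(-4 - 4) = -6*(-8) = 48)
a(N, I) = I + 96*sqrt(2) (a(N, I) = I + sqrt(2 + 6)*48 = I + sqrt(8)*48 = I + (2*sqrt(2))*48 = I + 96*sqrt(2))
-34*(a(13, 8) + Q(13, 4)) = -34*((8 + 96*sqrt(2)) - 5) = -34*(3 + 96*sqrt(2)) = -102 - 3264*sqrt(2)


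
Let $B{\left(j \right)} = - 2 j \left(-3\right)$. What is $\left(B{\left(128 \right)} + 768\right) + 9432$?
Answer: $10968$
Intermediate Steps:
$B{\left(j \right)} = 6 j$
$\left(B{\left(128 \right)} + 768\right) + 9432 = \left(6 \cdot 128 + 768\right) + 9432 = \left(768 + 768\right) + 9432 = 1536 + 9432 = 10968$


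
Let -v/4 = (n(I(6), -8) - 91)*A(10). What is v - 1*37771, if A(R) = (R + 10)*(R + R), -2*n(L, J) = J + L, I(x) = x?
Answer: 106229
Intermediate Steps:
n(L, J) = -J/2 - L/2 (n(L, J) = -(J + L)/2 = -J/2 - L/2)
A(R) = 2*R*(10 + R) (A(R) = (10 + R)*(2*R) = 2*R*(10 + R))
v = 144000 (v = -4*((-½*(-8) - ½*6) - 91)*2*10*(10 + 10) = -4*((4 - 3) - 91)*2*10*20 = -4*(1 - 91)*400 = -(-360)*400 = -4*(-36000) = 144000)
v - 1*37771 = 144000 - 1*37771 = 144000 - 37771 = 106229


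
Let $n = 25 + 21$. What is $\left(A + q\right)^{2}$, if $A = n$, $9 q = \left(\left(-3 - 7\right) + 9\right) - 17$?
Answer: $1936$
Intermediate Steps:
$q = -2$ ($q = \frac{\left(\left(-3 - 7\right) + 9\right) - 17}{9} = \frac{\left(-10 + 9\right) - 17}{9} = \frac{-1 - 17}{9} = \frac{1}{9} \left(-18\right) = -2$)
$n = 46$
$A = 46$
$\left(A + q\right)^{2} = \left(46 - 2\right)^{2} = 44^{2} = 1936$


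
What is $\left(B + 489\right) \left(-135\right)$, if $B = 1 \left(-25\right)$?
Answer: $-62640$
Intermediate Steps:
$B = -25$
$\left(B + 489\right) \left(-135\right) = \left(-25 + 489\right) \left(-135\right) = 464 \left(-135\right) = -62640$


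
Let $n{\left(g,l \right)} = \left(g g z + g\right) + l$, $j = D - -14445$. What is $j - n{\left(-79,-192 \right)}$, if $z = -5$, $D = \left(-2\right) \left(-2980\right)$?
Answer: $51881$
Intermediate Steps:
$D = 5960$
$j = 20405$ ($j = 5960 - -14445 = 5960 + 14445 = 20405$)
$n{\left(g,l \right)} = g + l - 5 g^{2}$ ($n{\left(g,l \right)} = \left(g g \left(-5\right) + g\right) + l = \left(g^{2} \left(-5\right) + g\right) + l = \left(- 5 g^{2} + g\right) + l = \left(g - 5 g^{2}\right) + l = g + l - 5 g^{2}$)
$j - n{\left(-79,-192 \right)} = 20405 - \left(-79 - 192 - 5 \left(-79\right)^{2}\right) = 20405 - \left(-79 - 192 - 31205\right) = 20405 - -31476 = 20405 + 31476 = 51881$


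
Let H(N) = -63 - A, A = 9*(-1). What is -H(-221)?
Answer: 54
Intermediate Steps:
A = -9
H(N) = -54 (H(N) = -63 - 1*(-9) = -63 + 9 = -54)
-H(-221) = -1*(-54) = 54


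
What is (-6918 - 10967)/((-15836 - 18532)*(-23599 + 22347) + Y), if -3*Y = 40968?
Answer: -3577/8603016 ≈ -0.00041578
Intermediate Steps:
Y = -13656 (Y = -⅓*40968 = -13656)
(-6918 - 10967)/((-15836 - 18532)*(-23599 + 22347) + Y) = (-6918 - 10967)/((-15836 - 18532)*(-23599 + 22347) - 13656) = -17885/(-34368*(-1252) - 13656) = -17885/(43028736 - 13656) = -17885/43015080 = -17885*1/43015080 = -3577/8603016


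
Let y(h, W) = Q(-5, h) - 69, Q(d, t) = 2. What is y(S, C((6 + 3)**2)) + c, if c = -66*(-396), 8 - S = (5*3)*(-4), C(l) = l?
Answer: 26069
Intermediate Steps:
S = 68 (S = 8 - 5*3*(-4) = 8 - 15*(-4) = 8 - 1*(-60) = 8 + 60 = 68)
y(h, W) = -67 (y(h, W) = 2 - 69 = -67)
c = 26136
y(S, C((6 + 3)**2)) + c = -67 + 26136 = 26069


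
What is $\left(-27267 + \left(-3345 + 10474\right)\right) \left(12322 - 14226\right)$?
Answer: $38342752$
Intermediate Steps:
$\left(-27267 + \left(-3345 + 10474\right)\right) \left(12322 - 14226\right) = \left(-27267 + 7129\right) \left(-1904\right) = \left(-20138\right) \left(-1904\right) = 38342752$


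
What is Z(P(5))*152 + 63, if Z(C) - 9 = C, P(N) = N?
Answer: 2191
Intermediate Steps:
Z(C) = 9 + C
Z(P(5))*152 + 63 = (9 + 5)*152 + 63 = 14*152 + 63 = 2128 + 63 = 2191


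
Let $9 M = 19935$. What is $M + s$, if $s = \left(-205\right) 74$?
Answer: $-12955$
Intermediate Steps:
$s = -15170$
$M = 2215$ ($M = \frac{1}{9} \cdot 19935 = 2215$)
$M + s = 2215 - 15170 = -12955$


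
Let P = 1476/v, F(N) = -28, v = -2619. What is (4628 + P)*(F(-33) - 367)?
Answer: -531900680/291 ≈ -1.8278e+6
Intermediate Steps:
P = -164/291 (P = 1476/(-2619) = 1476*(-1/2619) = -164/291 ≈ -0.56357)
(4628 + P)*(F(-33) - 367) = (4628 - 164/291)*(-28 - 367) = (1346584/291)*(-395) = -531900680/291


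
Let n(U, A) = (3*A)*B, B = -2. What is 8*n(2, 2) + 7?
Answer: -89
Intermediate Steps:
n(U, A) = -6*A (n(U, A) = (3*A)*(-2) = -6*A)
8*n(2, 2) + 7 = 8*(-6*2) + 7 = 8*(-12) + 7 = -96 + 7 = -89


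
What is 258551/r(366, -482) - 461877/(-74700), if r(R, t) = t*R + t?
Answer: 10398251723/2202330300 ≈ 4.7215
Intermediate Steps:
r(R, t) = t + R*t (r(R, t) = R*t + t = t + R*t)
258551/r(366, -482) - 461877/(-74700) = 258551/((-482*(1 + 366))) - 461877/(-74700) = 258551/((-482*367)) - 461877*(-1/74700) = 258551/(-176894) + 153959/24900 = 258551*(-1/176894) + 153959/24900 = -258551/176894 + 153959/24900 = 10398251723/2202330300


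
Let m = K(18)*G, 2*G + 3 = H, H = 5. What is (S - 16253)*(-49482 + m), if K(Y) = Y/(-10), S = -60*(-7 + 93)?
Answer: 5297983047/5 ≈ 1.0596e+9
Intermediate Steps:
S = -5160 (S = -60*86 = -5160)
K(Y) = -Y/10 (K(Y) = Y*(-1/10) = -Y/10)
G = 1 (G = -3/2 + (1/2)*5 = -3/2 + 5/2 = 1)
m = -9/5 (m = -1/10*18*1 = -9/5*1 = -9/5 ≈ -1.8000)
(S - 16253)*(-49482 + m) = (-5160 - 16253)*(-49482 - 9/5) = -21413*(-247419/5) = 5297983047/5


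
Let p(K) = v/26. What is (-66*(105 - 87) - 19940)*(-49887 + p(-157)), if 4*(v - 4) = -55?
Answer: 1054020459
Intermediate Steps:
v = -39/4 (v = 4 + (¼)*(-55) = 4 - 55/4 = -39/4 ≈ -9.7500)
p(K) = -3/8 (p(K) = -39/4/26 = -39/4*1/26 = -3/8)
(-66*(105 - 87) - 19940)*(-49887 + p(-157)) = (-66*(105 - 87) - 19940)*(-49887 - 3/8) = (-66*18 - 19940)*(-399099/8) = (-1188 - 19940)*(-399099/8) = -21128*(-399099/8) = 1054020459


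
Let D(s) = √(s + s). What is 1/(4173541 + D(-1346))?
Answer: 4173541/17418444481373 - 2*I*√673/17418444481373 ≈ 2.396e-7 - 2.9787e-12*I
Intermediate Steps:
D(s) = √2*√s (D(s) = √(2*s) = √2*√s)
1/(4173541 + D(-1346)) = 1/(4173541 + √2*√(-1346)) = 1/(4173541 + √2*(I*√1346)) = 1/(4173541 + 2*I*√673)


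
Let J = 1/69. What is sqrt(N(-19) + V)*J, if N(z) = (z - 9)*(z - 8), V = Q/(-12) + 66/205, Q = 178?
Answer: sqrt(1121798130)/84870 ≈ 0.39464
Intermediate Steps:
V = -17849/1230 (V = 178/(-12) + 66/205 = 178*(-1/12) + 66*(1/205) = -89/6 + 66/205 = -17849/1230 ≈ -14.511)
N(z) = (-9 + z)*(-8 + z)
J = 1/69 ≈ 0.014493
sqrt(N(-19) + V)*J = sqrt((72 + (-19)**2 - 17*(-19)) - 17849/1230)*(1/69) = sqrt((72 + 361 + 323) - 17849/1230)*(1/69) = sqrt(756 - 17849/1230)*(1/69) = sqrt(912031/1230)*(1/69) = (sqrt(1121798130)/1230)*(1/69) = sqrt(1121798130)/84870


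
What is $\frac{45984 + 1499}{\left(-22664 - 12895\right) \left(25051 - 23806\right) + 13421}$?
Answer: $- \frac{47483}{44257534} \approx -0.0010729$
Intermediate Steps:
$\frac{45984 + 1499}{\left(-22664 - 12895\right) \left(25051 - 23806\right) + 13421} = \frac{47483}{\left(-35559\right) 1245 + 13421} = \frac{47483}{-44270955 + 13421} = \frac{47483}{-44257534} = 47483 \left(- \frac{1}{44257534}\right) = - \frac{47483}{44257534}$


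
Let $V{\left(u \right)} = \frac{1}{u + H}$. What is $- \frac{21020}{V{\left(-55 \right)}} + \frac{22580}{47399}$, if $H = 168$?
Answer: $- \frac{112584926160}{47399} \approx -2.3753 \cdot 10^{6}$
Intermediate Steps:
$V{\left(u \right)} = \frac{1}{168 + u}$ ($V{\left(u \right)} = \frac{1}{u + 168} = \frac{1}{168 + u}$)
$- \frac{21020}{V{\left(-55 \right)}} + \frac{22580}{47399} = - \frac{21020}{\frac{1}{168 - 55}} + \frac{22580}{47399} = - \frac{21020}{\frac{1}{113}} + 22580 \cdot \frac{1}{47399} = - 21020 \frac{1}{\frac{1}{113}} + \frac{22580}{47399} = \left(-21020\right) 113 + \frac{22580}{47399} = -2375260 + \frac{22580}{47399} = - \frac{112584926160}{47399}$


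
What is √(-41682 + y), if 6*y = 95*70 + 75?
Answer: I*√1460202/6 ≈ 201.4*I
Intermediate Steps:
y = 6725/6 (y = (95*70 + 75)/6 = (6650 + 75)/6 = (⅙)*6725 = 6725/6 ≈ 1120.8)
√(-41682 + y) = √(-41682 + 6725/6) = √(-243367/6) = I*√1460202/6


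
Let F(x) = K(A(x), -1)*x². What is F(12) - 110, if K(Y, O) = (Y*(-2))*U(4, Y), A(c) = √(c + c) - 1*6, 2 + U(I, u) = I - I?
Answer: -3566 + 1152*√6 ≈ -744.19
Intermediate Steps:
U(I, u) = -2 (U(I, u) = -2 + (I - I) = -2 + 0 = -2)
A(c) = -6 + √2*√c (A(c) = √(2*c) - 6 = √2*√c - 6 = -6 + √2*√c)
K(Y, O) = 4*Y (K(Y, O) = (Y*(-2))*(-2) = -2*Y*(-2) = 4*Y)
F(x) = x²*(-24 + 4*√2*√x) (F(x) = (4*(-6 + √2*√x))*x² = (-24 + 4*√2*√x)*x² = x²*(-24 + 4*√2*√x))
F(12) - 110 = 4*12²*(-6 + √2*√12) - 110 = 4*144*(-6 + √2*(2*√3)) - 110 = 4*144*(-6 + 2*√6) - 110 = (-3456 + 1152*√6) - 110 = -3566 + 1152*√6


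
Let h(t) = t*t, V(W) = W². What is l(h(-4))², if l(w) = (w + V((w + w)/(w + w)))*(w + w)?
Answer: 295936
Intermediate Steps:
h(t) = t²
l(w) = 2*w*(1 + w) (l(w) = (w + ((w + w)/(w + w))²)*(w + w) = (w + ((2*w)/((2*w)))²)*(2*w) = (w + ((2*w)*(1/(2*w)))²)*(2*w) = (w + 1²)*(2*w) = (w + 1)*(2*w) = (1 + w)*(2*w) = 2*w*(1 + w))
l(h(-4))² = (2*(-4)²*(1 + (-4)²))² = (2*16*(1 + 16))² = (2*16*17)² = 544² = 295936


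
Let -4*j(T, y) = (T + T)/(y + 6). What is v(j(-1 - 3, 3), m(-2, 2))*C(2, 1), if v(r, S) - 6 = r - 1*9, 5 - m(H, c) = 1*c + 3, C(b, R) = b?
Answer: -50/9 ≈ -5.5556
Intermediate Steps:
j(T, y) = -T/(2*(6 + y)) (j(T, y) = -(T + T)/(4*(y + 6)) = -2*T/(4*(6 + y)) = -T/(2*(6 + y)))
m(H, c) = 2 - c (m(H, c) = 5 - (1*c + 3) = 5 - (c + 3) = 5 - (3 + c) = 5 + (-3 - c) = 2 - c)
v(r, S) = -3 + r (v(r, S) = 6 + (r - 1*9) = 6 + (r - 9) = 6 + (-9 + r) = -3 + r)
v(j(-1 - 3, 3), m(-2, 2))*C(2, 1) = (-3 - (-1 - 3)/(12 + 2*3))*2 = (-3 - 1*(-4)/(12 + 6))*2 = (-3 - 1*(-4)/18)*2 = (-3 - 1*(-4)*1/18)*2 = (-3 + 2/9)*2 = -25/9*2 = -50/9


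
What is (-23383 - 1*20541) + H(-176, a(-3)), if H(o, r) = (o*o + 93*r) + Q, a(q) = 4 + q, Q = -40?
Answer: -12895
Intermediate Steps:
H(o, r) = -40 + o² + 93*r (H(o, r) = (o*o + 93*r) - 40 = (o² + 93*r) - 40 = -40 + o² + 93*r)
(-23383 - 1*20541) + H(-176, a(-3)) = (-23383 - 1*20541) + (-40 + (-176)² + 93*(4 - 3)) = (-23383 - 20541) + (-40 + 30976 + 93*1) = -43924 + (-40 + 30976 + 93) = -43924 + 31029 = -12895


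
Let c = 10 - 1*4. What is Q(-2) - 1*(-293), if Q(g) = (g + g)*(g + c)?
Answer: 277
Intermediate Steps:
c = 6 (c = 10 - 4 = 6)
Q(g) = 2*g*(6 + g) (Q(g) = (g + g)*(g + 6) = (2*g)*(6 + g) = 2*g*(6 + g))
Q(-2) - 1*(-293) = 2*(-2)*(6 - 2) - 1*(-293) = 2*(-2)*4 + 293 = -16 + 293 = 277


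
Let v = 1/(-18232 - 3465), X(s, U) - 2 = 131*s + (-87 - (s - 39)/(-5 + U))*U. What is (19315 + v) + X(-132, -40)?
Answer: 122739928/21697 ≈ 5657.0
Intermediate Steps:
X(s, U) = 2 + 131*s + U*(-87 - (-39 + s)/(-5 + U)) (X(s, U) = 2 + (131*s + (-87 - (s - 39)/(-5 + U))*U) = 2 + (131*s + (-87 - (-39 + s)/(-5 + U))*U) = 2 + (131*s + U*(-87 - (-39 + s)/(-5 + U))) = 2 + 131*s + U*(-87 - (-39 + s)/(-5 + U)))
v = -1/21697 (v = 1/(-21697) = -1/21697 ≈ -4.6089e-5)
(19315 + v) + X(-132, -40) = (19315 - 1/21697) + (-10 - 655*(-132) - 87*(-40)**2 + 476*(-40) + 130*(-40)*(-132))/(-5 - 40) = 419077554/21697 + (-10 + 86460 - 87*1600 - 19040 + 686400)/(-45) = 419077554/21697 - (-10 + 86460 - 139200 - 19040 + 686400)/45 = 419077554/21697 - 1/45*614610 = 419077554/21697 - 13658 = 122739928/21697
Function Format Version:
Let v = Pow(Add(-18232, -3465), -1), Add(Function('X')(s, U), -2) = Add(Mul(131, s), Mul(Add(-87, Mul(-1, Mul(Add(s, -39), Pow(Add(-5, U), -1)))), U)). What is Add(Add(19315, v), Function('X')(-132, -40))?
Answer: Rational(122739928, 21697) ≈ 5657.0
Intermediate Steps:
Function('X')(s, U) = Add(2, Mul(131, s), Mul(U, Add(-87, Mul(-1, Pow(Add(-5, U), -1), Add(-39, s))))) (Function('X')(s, U) = Add(2, Add(Mul(131, s), Mul(Add(-87, Mul(-1, Mul(Add(s, -39), Pow(Add(-5, U), -1)))), U))) = Add(2, Add(Mul(131, s), Mul(Add(-87, Mul(-1, Mul(Add(-39, s), Pow(Add(-5, U), -1)))), U))) = Add(2, Add(Mul(131, s), Mul(Add(-87, Mul(-1, Mul(Pow(Add(-5, U), -1), Add(-39, s)))), U))) = Add(2, Add(Mul(131, s), Mul(Add(-87, Mul(-1, Pow(Add(-5, U), -1), Add(-39, s))), U))) = Add(2, Add(Mul(131, s), Mul(U, Add(-87, Mul(-1, Pow(Add(-5, U), -1), Add(-39, s)))))) = Add(2, Mul(131, s), Mul(U, Add(-87, Mul(-1, Pow(Add(-5, U), -1), Add(-39, s))))))
v = Rational(-1, 21697) (v = Pow(-21697, -1) = Rational(-1, 21697) ≈ -4.6089e-5)
Add(Add(19315, v), Function('X')(-132, -40)) = Add(Add(19315, Rational(-1, 21697)), Mul(Pow(Add(-5, -40), -1), Add(-10, Mul(-655, -132), Mul(-87, Pow(-40, 2)), Mul(476, -40), Mul(130, -40, -132)))) = Add(Rational(419077554, 21697), Mul(Pow(-45, -1), Add(-10, 86460, Mul(-87, 1600), -19040, 686400))) = Add(Rational(419077554, 21697), Mul(Rational(-1, 45), Add(-10, 86460, -139200, -19040, 686400))) = Add(Rational(419077554, 21697), Mul(Rational(-1, 45), 614610)) = Add(Rational(419077554, 21697), -13658) = Rational(122739928, 21697)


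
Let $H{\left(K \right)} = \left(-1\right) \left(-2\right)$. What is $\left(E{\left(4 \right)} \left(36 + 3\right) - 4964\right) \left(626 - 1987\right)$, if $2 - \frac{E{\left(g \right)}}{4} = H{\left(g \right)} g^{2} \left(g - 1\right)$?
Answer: $26713708$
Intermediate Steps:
$H{\left(K \right)} = 2$
$E{\left(g \right)} = 8 - 8 g^{2} \left(-1 + g\right)$ ($E{\left(g \right)} = 8 - 4 \cdot 2 g^{2} \left(g - 1\right) = 8 - 4 \cdot 2 g^{2} \left(-1 + g\right) = 8 - 8 g^{2} \left(-1 + g\right)$)
$\left(E{\left(4 \right)} \left(36 + 3\right) - 4964\right) \left(626 - 1987\right) = \left(\left(8 - 8 \cdot 4^{3} + 8 \cdot 4^{2}\right) \left(36 + 3\right) - 4964\right) \left(626 - 1987\right) = \left(\left(8 - 512 + 8 \cdot 16\right) 39 - 4964\right) \left(-1361\right) = \left(\left(8 - 512 + 128\right) 39 - 4964\right) \left(-1361\right) = \left(\left(-376\right) 39 - 4964\right) \left(-1361\right) = \left(-14664 - 4964\right) \left(-1361\right) = \left(-19628\right) \left(-1361\right) = 26713708$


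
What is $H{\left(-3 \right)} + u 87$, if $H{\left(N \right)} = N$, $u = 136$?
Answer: $11829$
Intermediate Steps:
$H{\left(-3 \right)} + u 87 = -3 + 136 \cdot 87 = -3 + 11832 = 11829$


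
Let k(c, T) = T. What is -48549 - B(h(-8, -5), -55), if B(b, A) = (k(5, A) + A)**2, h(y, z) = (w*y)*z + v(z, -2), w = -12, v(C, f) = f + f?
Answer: -60649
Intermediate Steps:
v(C, f) = 2*f
h(y, z) = -4 - 12*y*z (h(y, z) = (-12*y)*z + 2*(-2) = -12*y*z - 4 = -4 - 12*y*z)
B(b, A) = 4*A**2 (B(b, A) = (A + A)**2 = (2*A)**2 = 4*A**2)
-48549 - B(h(-8, -5), -55) = -48549 - 4*(-55)**2 = -48549 - 4*3025 = -48549 - 1*12100 = -48549 - 12100 = -60649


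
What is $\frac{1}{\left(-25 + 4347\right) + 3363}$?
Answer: $\frac{1}{7685} \approx 0.00013012$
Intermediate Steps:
$\frac{1}{\left(-25 + 4347\right) + 3363} = \frac{1}{4322 + 3363} = \frac{1}{7685}$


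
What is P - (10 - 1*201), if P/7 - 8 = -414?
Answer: -2651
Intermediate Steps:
P = -2842 (P = 56 + 7*(-414) = 56 - 2898 = -2842)
P - (10 - 1*201) = -2842 - (10 - 1*201) = -2842 - (10 - 201) = -2842 - 1*(-191) = -2842 + 191 = -2651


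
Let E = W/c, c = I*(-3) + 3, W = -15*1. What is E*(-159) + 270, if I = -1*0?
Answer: 1065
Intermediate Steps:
I = 0
W = -15
c = 3 (c = 0*(-3) + 3 = 0 + 3 = 3)
E = -5 (E = -15/3 = -15*1/3 = -5)
E*(-159) + 270 = -5*(-159) + 270 = 795 + 270 = 1065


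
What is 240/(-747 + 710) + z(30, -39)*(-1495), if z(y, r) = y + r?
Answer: 497595/37 ≈ 13449.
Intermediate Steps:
z(y, r) = r + y
240/(-747 + 710) + z(30, -39)*(-1495) = 240/(-747 + 710) + (-39 + 30)*(-1495) = 240/(-37) - 9*(-1495) = 240*(-1/37) + 13455 = -240/37 + 13455 = 497595/37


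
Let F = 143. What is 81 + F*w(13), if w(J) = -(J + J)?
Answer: -3637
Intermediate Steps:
w(J) = -2*J
81 + F*w(13) = 81 + 143*(-2*13) = 81 + 143*(-26) = 81 - 3718 = -3637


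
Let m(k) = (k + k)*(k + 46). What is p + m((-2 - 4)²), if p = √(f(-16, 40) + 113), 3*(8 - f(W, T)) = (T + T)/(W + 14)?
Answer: 5904 + √1209/3 ≈ 5915.6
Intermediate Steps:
f(W, T) = 8 - 2*T/(3*(14 + W)) (f(W, T) = 8 - (T + T)/(3*(W + 14)) = 8 - 2*T/(3*(14 + W)))
m(k) = 2*k*(46 + k) (m(k) = (2*k)*(46 + k) = 2*k*(46 + k))
p = √1209/3 (p = √(2*(168 - 1*40 + 12*(-16))/(3*(14 - 16)) + 113) = √((⅔)*(168 - 40 - 192)/(-2) + 113) = √((⅔)*(-½)*(-64) + 113) = √(64/3 + 113) = √(403/3) = √1209/3 ≈ 11.590)
p + m((-2 - 4)²) = √1209/3 + 2*(-2 - 4)²*(46 + (-2 - 4)²) = √1209/3 + 2*(-6)²*(46 + (-6)²) = √1209/3 + 2*36*(46 + 36) = √1209/3 + 2*36*82 = √1209/3 + 5904 = 5904 + √1209/3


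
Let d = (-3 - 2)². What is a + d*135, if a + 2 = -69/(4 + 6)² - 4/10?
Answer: 337191/100 ≈ 3371.9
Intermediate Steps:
d = 25 (d = (-5)² = 25)
a = -309/100 (a = -2 + (-69/(4 + 6)² - 4/10) = -2 + (-69/(10²) - 4*⅒) = -2 + (-69/100 - ⅖) = -2 - 109/100 = -309/100 ≈ -3.0900)
a + d*135 = -309/100 + 25*135 = -309/100 + 3375 = 337191/100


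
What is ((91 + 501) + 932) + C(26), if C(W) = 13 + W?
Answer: 1563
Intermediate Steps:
((91 + 501) + 932) + C(26) = ((91 + 501) + 932) + (13 + 26) = (592 + 932) + 39 = 1524 + 39 = 1563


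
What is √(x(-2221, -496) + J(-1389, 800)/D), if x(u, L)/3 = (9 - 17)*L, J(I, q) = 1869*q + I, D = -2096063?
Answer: √52296855988064883/2096063 ≈ 109.10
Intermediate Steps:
J(I, q) = I + 1869*q
x(u, L) = -24*L (x(u, L) = 3*((9 - 17)*L) = 3*(-8*L) = -24*L)
√(x(-2221, -496) + J(-1389, 800)/D) = √(-24*(-496) + (-1389 + 1869*800)/(-2096063)) = √(11904 + (-1389 + 1495200)*(-1/2096063)) = √(11904 + 1493811*(-1/2096063)) = √(11904 - 1493811/2096063) = √(24950040141/2096063) = √52296855988064883/2096063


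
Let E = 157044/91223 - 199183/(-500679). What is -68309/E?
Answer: -3119907041444853/96798703685 ≈ -32231.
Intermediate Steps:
E = 96798703685/45673440417 (E = 157044*(1/91223) - 199183*(-1/500679) = 157044/91223 + 199183/500679 = 96798703685/45673440417 ≈ 2.1194)
-68309/E = -68309/96798703685/45673440417 = -68309*45673440417/96798703685 = -3119907041444853/96798703685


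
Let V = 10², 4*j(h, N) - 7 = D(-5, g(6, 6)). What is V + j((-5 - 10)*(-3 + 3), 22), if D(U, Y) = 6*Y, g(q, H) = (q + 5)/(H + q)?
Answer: 825/8 ≈ 103.13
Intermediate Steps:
g(q, H) = (5 + q)/(H + q)
j(h, N) = 25/8 (j(h, N) = 7/4 + (6*((5 + 6)/(6 + 6)))/4 = 7/4 + (6*(11/12))/4 = 7/4 + (¼)*(11/2) = 7/4 + 11/8 = 25/8)
V = 100
V + j((-5 - 10)*(-3 + 3), 22) = 100 + 25/8 = 825/8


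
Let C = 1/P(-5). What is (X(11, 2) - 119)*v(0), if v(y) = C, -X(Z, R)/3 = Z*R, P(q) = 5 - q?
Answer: -37/2 ≈ -18.500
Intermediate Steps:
X(Z, R) = -3*R*Z (X(Z, R) = -3*Z*R = -3*R*Z)
C = ⅒ (C = 1/(5 - 1*(-5)) = 1/(5 + 5) = 1/10 = ⅒ ≈ 0.10000)
v(y) = ⅒
(X(11, 2) - 119)*v(0) = (-3*2*11 - 119)*(⅒) = (-66 - 119)*(⅒) = -185*⅒ = -37/2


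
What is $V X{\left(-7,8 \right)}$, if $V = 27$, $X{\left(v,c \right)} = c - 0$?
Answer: $216$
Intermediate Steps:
$X{\left(v,c \right)} = c$ ($X{\left(v,c \right)} = c + 0 = c$)
$V X{\left(-7,8 \right)} = 27 \cdot 8 = 216$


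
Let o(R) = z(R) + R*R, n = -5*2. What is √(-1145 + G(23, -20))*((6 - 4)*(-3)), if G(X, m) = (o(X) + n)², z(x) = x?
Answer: -6*√292619 ≈ -3245.7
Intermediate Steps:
n = -10
o(R) = R + R² (o(R) = R + R*R = R + R²)
G(X, m) = (-10 + X*(1 + X))² (G(X, m) = (X*(1 + X) - 10)² = (-10 + X*(1 + X))²)
√(-1145 + G(23, -20))*((6 - 4)*(-3)) = √(-1145 + (-10 + 23 + 23²)²)*((6 - 4)*(-3)) = √(-1145 + (-10 + 23 + 529)²)*(2*(-3)) = √(-1145 + 542²)*(-6) = √(-1145 + 293764)*(-6) = √292619*(-6) = -6*√292619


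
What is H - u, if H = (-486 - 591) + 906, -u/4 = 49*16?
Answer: 2965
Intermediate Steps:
u = -3136 (u = -196*16 = -4*784 = -3136)
H = -171 (H = -1077 + 906 = -171)
H - u = -171 - 1*(-3136) = -171 + 3136 = 2965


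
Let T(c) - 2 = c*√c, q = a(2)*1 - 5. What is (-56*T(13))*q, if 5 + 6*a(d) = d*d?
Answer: 1736/3 + 11284*√13/3 ≈ 14140.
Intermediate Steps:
a(d) = -⅚ + d²/6 (a(d) = -⅚ + (d*d)/6 = -⅚ + d²/6)
q = -31/6 (q = (-⅚ + (⅙)*2²)*1 - 5 = (-⅚ + (⅙)*4)*1 - 5 = (-⅚ + ⅔)*1 - 5 = -⅙*1 - 5 = -⅙ - 5 = -31/6 ≈ -5.1667)
T(c) = 2 + c^(3/2) (T(c) = 2 + c*√c = 2 + c^(3/2))
(-56*T(13))*q = -56*(2 + 13^(3/2))*(-31/6) = -56*(2 + 13*√13)*(-31/6) = (-112 - 728*√13)*(-31/6) = 1736/3 + 11284*√13/3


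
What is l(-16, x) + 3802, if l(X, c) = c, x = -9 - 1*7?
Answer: 3786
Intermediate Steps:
x = -16 (x = -9 - 7 = -16)
l(-16, x) + 3802 = -16 + 3802 = 3786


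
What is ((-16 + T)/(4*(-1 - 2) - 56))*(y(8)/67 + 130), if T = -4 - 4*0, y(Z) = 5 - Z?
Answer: 43535/1139 ≈ 38.222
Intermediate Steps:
T = -4 (T = -4 + 0 = -4)
((-16 + T)/(4*(-1 - 2) - 56))*(y(8)/67 + 130) = ((-16 - 4)/(4*(-1 - 2) - 56))*((5 - 1*8)/67 + 130) = (-20/(4*(-3) - 56))*((5 - 8)*(1/67) + 130) = (-20/(-12 - 56))*(-3*1/67 + 130) = (-20/(-68))*(-3/67 + 130) = -20*(-1/68)*(8707/67) = (5/17)*(8707/67) = 43535/1139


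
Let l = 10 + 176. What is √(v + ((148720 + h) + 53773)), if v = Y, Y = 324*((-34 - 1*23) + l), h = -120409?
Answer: 2*√30970 ≈ 351.97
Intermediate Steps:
l = 186
Y = 41796 (Y = 324*((-34 - 1*23) + 186) = 324*((-34 - 23) + 186) = 324*(-57 + 186) = 324*129 = 41796)
v = 41796
√(v + ((148720 + h) + 53773)) = √(41796 + ((148720 - 120409) + 53773)) = √(41796 + (28311 + 53773)) = √(41796 + 82084) = √123880 = 2*√30970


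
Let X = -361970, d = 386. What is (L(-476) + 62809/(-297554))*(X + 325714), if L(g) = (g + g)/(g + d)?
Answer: -2516334972272/6694965 ≈ -3.7586e+5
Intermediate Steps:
L(g) = 2*g/(386 + g) (L(g) = (g + g)/(g + 386) = (2*g)/(386 + g) = 2*g/(386 + g))
(L(-476) + 62809/(-297554))*(X + 325714) = (2*(-476)/(386 - 476) + 62809/(-297554))*(-361970 + 325714) = (2*(-476)/(-90) + 62809*(-1/297554))*(-36256) = (2*(-476)*(-1/90) - 62809/297554)*(-36256) = (476/45 - 62809/297554)*(-36256) = (138809299/13389930)*(-36256) = -2516334972272/6694965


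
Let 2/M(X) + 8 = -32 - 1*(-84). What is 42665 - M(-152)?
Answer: 938629/22 ≈ 42665.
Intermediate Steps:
M(X) = 1/22 (M(X) = 2/(-8 + (-32 - 1*(-84))) = 2/(-8 + (-32 + 84)) = 2/(-8 + 52) = 2/44 = 2*(1/44) = 1/22)
42665 - M(-152) = 42665 - 1*1/22 = 42665 - 1/22 = 938629/22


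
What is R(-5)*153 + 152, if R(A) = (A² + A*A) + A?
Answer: 7037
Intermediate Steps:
R(A) = A + 2*A² (R(A) = (A² + A²) + A = 2*A² + A = A + 2*A²)
R(-5)*153 + 152 = -5*(1 + 2*(-5))*153 + 152 = -5*(1 - 10)*153 + 152 = -5*(-9)*153 + 152 = 45*153 + 152 = 6885 + 152 = 7037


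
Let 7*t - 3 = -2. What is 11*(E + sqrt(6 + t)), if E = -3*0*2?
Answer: 11*sqrt(301)/7 ≈ 27.263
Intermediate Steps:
t = 1/7 (t = 3/7 + (1/7)*(-2) = 3/7 - 2/7 = 1/7 ≈ 0.14286)
E = 0 (E = 0*2 = 0)
11*(E + sqrt(6 + t)) = 11*(0 + sqrt(6 + 1/7)) = 11*(0 + sqrt(43/7)) = 11*(0 + sqrt(301)/7) = 11*(sqrt(301)/7) = 11*sqrt(301)/7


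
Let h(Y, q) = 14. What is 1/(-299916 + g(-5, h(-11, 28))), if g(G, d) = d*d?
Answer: -1/299720 ≈ -3.3364e-6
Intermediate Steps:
g(G, d) = d²
1/(-299916 + g(-5, h(-11, 28))) = 1/(-299916 + 14²) = 1/(-299916 + 196) = 1/(-299720) = -1/299720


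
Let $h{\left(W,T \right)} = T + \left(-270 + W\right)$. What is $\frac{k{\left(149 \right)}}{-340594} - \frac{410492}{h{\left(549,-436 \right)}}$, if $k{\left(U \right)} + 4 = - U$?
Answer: $\frac{139811136269}{53473258} \approx 2614.6$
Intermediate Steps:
$k{\left(U \right)} = -4 - U$
$h{\left(W,T \right)} = -270 + T + W$
$\frac{k{\left(149 \right)}}{-340594} - \frac{410492}{h{\left(549,-436 \right)}} = \frac{-4 - 149}{-340594} - \frac{410492}{-270 - 436 + 549} = \left(-4 - 149\right) \left(- \frac{1}{340594}\right) - \frac{410492}{-157} = \left(-153\right) \left(- \frac{1}{340594}\right) - - \frac{410492}{157} = \frac{153}{340594} + \frac{410492}{157} = \frac{139811136269}{53473258}$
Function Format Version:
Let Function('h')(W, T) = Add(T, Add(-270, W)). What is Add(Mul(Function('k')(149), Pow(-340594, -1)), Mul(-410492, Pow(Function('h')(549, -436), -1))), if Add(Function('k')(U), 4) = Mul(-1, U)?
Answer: Rational(139811136269, 53473258) ≈ 2614.6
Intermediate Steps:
Function('k')(U) = Add(-4, Mul(-1, U))
Function('h')(W, T) = Add(-270, T, W)
Add(Mul(Function('k')(149), Pow(-340594, -1)), Mul(-410492, Pow(Function('h')(549, -436), -1))) = Add(Mul(Add(-4, Mul(-1, 149)), Pow(-340594, -1)), Mul(-410492, Pow(Add(-270, -436, 549), -1))) = Add(Mul(Add(-4, -149), Rational(-1, 340594)), Mul(-410492, Pow(-157, -1))) = Add(Mul(-153, Rational(-1, 340594)), Mul(-410492, Rational(-1, 157))) = Add(Rational(153, 340594), Rational(410492, 157)) = Rational(139811136269, 53473258)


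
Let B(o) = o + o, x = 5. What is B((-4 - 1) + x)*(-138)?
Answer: 0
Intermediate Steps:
B(o) = 2*o
B((-4 - 1) + x)*(-138) = (2*((-4 - 1) + 5))*(-138) = (2*(-5 + 5))*(-138) = (2*0)*(-138) = 0*(-138) = 0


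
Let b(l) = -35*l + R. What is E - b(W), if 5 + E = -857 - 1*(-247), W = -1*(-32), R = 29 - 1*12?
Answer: 488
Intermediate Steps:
R = 17 (R = 29 - 12 = 17)
W = 32
E = -615 (E = -5 + (-857 - 1*(-247)) = -5 + (-857 + 247) = -5 - 610 = -615)
b(l) = 17 - 35*l (b(l) = -35*l + 17 = 17 - 35*l)
E - b(W) = -615 - (17 - 35*32) = -615 - (17 - 1120) = -615 - 1*(-1103) = -615 + 1103 = 488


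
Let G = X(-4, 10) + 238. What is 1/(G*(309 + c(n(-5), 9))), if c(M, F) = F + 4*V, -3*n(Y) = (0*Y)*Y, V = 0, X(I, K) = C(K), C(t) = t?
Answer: 1/78864 ≈ 1.2680e-5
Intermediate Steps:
X(I, K) = K
n(Y) = 0 (n(Y) = -0*Y*Y/3 = -0*Y = -1/3*0 = 0)
G = 248 (G = 10 + 238 = 248)
c(M, F) = F (c(M, F) = F + 4*0 = F + 0 = F)
1/(G*(309 + c(n(-5), 9))) = 1/(248*(309 + 9)) = 1/(248*318) = 1/78864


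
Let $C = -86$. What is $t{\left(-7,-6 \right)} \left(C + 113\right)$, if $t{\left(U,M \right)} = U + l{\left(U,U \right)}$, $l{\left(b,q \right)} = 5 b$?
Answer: $-1134$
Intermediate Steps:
$t{\left(U,M \right)} = 6 U$ ($t{\left(U,M \right)} = U + 5 U = 6 U$)
$t{\left(-7,-6 \right)} \left(C + 113\right) = 6 \left(-7\right) \left(-86 + 113\right) = \left(-42\right) 27 = -1134$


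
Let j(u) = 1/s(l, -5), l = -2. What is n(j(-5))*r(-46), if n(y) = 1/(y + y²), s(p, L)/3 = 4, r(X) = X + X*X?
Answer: 298080/13 ≈ 22929.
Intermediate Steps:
r(X) = X + X²
s(p, L) = 12 (s(p, L) = 3*4 = 12)
j(u) = 1/12
n(j(-5))*r(-46) = (1/((1/12)*(1 + 1/12)))*(-46*(1 - 46)) = (12/(13/12))*(-46*(-45)) = (12*(12/13))*2070 = (144/13)*2070 = 298080/13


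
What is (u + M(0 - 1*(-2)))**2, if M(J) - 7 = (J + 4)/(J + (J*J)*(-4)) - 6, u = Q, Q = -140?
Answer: 952576/49 ≈ 19440.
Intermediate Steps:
u = -140
M(J) = 1 + (4 + J)/(J - 4*J**2) (M(J) = 7 + ((J + 4)/(J + (J*J)*(-4)) - 6) = 7 + ((4 + J)/(J + J**2*(-4)) - 6) = 7 + ((4 + J)/(J - 4*J**2) - 6) = 7 + (-6 + (4 + J)/(J - 4*J**2)) = 1 + (4 + J)/(J - 4*J**2))
(u + M(0 - 1*(-2)))**2 = (-140 + 2*(-2 - (0 - 1*(-2)) + 2*(0 - 1*(-2))**2)/((0 - 1*(-2))*(-1 + 4*(0 - 1*(-2)))))**2 = (-140 + 2*(-2 - (0 + 2) + 2*(0 + 2)**2)/((0 + 2)*(-1 + 4*(0 + 2))))**2 = (-140 + 2*(-2 - 1*2 + 2*2**2)/(2*(-1 + 4*2)))**2 = (-140 + 2*(1/2)*(-2 - 2 + 2*4)/(-1 + 8))**2 = (-140 + 2*(1/2)*(-2 - 2 + 8)/7)**2 = (-140 + 2*(1/2)*(1/7)*4)**2 = (-140 + 4/7)**2 = (-976/7)**2 = 952576/49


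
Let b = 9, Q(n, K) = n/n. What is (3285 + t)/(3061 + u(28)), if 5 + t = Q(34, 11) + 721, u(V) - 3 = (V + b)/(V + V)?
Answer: 74704/57207 ≈ 1.3059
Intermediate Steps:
Q(n, K) = 1
u(V) = 3 + (9 + V)/(2*V) (u(V) = 3 + (V + 9)/(V + V) = 3 + (9 + V)/((2*V)) = 3 + (9 + V)*(1/(2*V)) = 3 + (9 + V)/(2*V))
t = 717 (t = -5 + (1 + 721) = -5 + 722 = 717)
(3285 + t)/(3061 + u(28)) = (3285 + 717)/(3061 + (1/2)*(9 + 7*28)/28) = 4002/(3061 + (1/2)*(1/28)*(9 + 196)) = 4002/(3061 + (1/2)*(1/28)*205) = 4002/(3061 + 205/56) = 4002/(171621/56) = 4002*(56/171621) = 74704/57207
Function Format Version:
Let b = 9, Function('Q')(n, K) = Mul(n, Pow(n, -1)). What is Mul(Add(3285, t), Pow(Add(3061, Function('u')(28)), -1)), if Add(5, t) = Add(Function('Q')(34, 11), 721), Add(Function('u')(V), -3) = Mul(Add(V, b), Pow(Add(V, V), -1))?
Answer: Rational(74704, 57207) ≈ 1.3059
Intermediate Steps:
Function('Q')(n, K) = 1
Function('u')(V) = Add(3, Mul(Rational(1, 2), Pow(V, -1), Add(9, V))) (Function('u')(V) = Add(3, Mul(Add(V, 9), Pow(Add(V, V), -1))) = Add(3, Mul(Add(9, V), Pow(Mul(2, V), -1))) = Add(3, Mul(Add(9, V), Mul(Rational(1, 2), Pow(V, -1)))) = Add(3, Mul(Rational(1, 2), Pow(V, -1), Add(9, V))))
t = 717 (t = Add(-5, Add(1, 721)) = Add(-5, 722) = 717)
Mul(Add(3285, t), Pow(Add(3061, Function('u')(28)), -1)) = Mul(Add(3285, 717), Pow(Add(3061, Mul(Rational(1, 2), Pow(28, -1), Add(9, Mul(7, 28)))), -1)) = Mul(4002, Pow(Add(3061, Mul(Rational(1, 2), Rational(1, 28), Add(9, 196))), -1)) = Mul(4002, Pow(Add(3061, Mul(Rational(1, 2), Rational(1, 28), 205)), -1)) = Mul(4002, Pow(Add(3061, Rational(205, 56)), -1)) = Mul(4002, Pow(Rational(171621, 56), -1)) = Mul(4002, Rational(56, 171621)) = Rational(74704, 57207)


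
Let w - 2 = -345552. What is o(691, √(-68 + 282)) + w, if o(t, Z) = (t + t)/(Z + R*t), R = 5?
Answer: -4124760266240/11936811 - 1382*√214/11936811 ≈ -3.4555e+5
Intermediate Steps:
w = -345550 (w = 2 - 345552 = -345550)
o(t, Z) = 2*t/(Z + 5*t) (o(t, Z) = (t + t)/(Z + 5*t) = (2*t)/(Z + 5*t) = 2*t/(Z + 5*t))
o(691, √(-68 + 282)) + w = 2*691/(√(-68 + 282) + 5*691) - 345550 = 2*691/(√214 + 3455) - 345550 = 2*691/(3455 + √214) - 345550 = 1382/(3455 + √214) - 345550 = -345550 + 1382/(3455 + √214)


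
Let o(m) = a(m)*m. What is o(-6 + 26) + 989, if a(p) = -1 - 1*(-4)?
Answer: 1049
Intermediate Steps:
a(p) = 3 (a(p) = -1 + 4 = 3)
o(m) = 3*m
o(-6 + 26) + 989 = 3*(-6 + 26) + 989 = 3*20 + 989 = 60 + 989 = 1049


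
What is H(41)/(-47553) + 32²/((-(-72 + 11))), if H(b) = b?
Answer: 48691771/2900733 ≈ 16.786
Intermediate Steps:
H(41)/(-47553) + 32²/((-(-72 + 11))) = 41/(-47553) + 32²/((-(-72 + 11))) = 41*(-1/47553) + 1024/((-1*(-61))) = -41/47553 + 1024/61 = 48691771/2900733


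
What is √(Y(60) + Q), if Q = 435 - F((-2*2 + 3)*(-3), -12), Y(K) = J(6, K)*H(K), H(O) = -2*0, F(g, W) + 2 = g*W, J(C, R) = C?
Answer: √473 ≈ 21.749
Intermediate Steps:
F(g, W) = -2 + W*g (F(g, W) = -2 + g*W = -2 + W*g)
H(O) = 0
Y(K) = 0 (Y(K) = 6*0 = 0)
Q = 473 (Q = 435 - (-2 - 12*(-2*2 + 3)*(-3)) = 435 - (-2 - 12*(-4 + 3)*(-3)) = 435 - (-2 - (-12)*(-3)) = 435 - (-2 - 12*3) = 435 - (-2 - 36) = 435 - 1*(-38) = 435 + 38 = 473)
√(Y(60) + Q) = √(0 + 473) = √473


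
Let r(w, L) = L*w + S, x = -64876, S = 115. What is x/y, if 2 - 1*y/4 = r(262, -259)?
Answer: -16219/67745 ≈ -0.23941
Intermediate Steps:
r(w, L) = 115 + L*w (r(w, L) = L*w + 115 = 115 + L*w)
y = 270980 (y = 8 - 4*(115 - 259*262) = 8 - 4*(115 - 67858) = 8 - 4*(-67743) = 8 + 270972 = 270980)
x/y = -64876/270980 = -64876*1/270980 = -16219/67745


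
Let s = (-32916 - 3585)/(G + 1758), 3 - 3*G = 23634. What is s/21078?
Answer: 12167/42992094 ≈ 0.00028301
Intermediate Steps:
G = -7877 (G = 1 - ⅓*23634 = 1 - 7878 = -7877)
s = 36501/6119 (s = (-32916 - 3585)/(-7877 + 1758) = -36501/(-6119) = -36501*(-1/6119) = 36501/6119 ≈ 5.9652)
s/21078 = (36501/6119)/21078 = (36501/6119)*(1/21078) = 12167/42992094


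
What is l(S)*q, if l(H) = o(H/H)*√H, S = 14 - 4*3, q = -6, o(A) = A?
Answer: -6*√2 ≈ -8.4853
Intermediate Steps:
S = 2 (S = 14 - 1*12 = 14 - 12 = 2)
l(H) = √H (l(H) = (H/H)*√H = 1*√H = √H)
l(S)*q = √2*(-6) = -6*√2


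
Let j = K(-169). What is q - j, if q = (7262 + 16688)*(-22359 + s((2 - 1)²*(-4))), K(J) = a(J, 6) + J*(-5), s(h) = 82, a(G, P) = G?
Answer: -533534826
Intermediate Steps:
K(J) = -4*J (K(J) = J + J*(-5) = J - 5*J = -4*J)
q = -533534150 (q = (7262 + 16688)*(-22359 + 82) = 23950*(-22277) = -533534150)
j = 676 (j = -4*(-169) = 676)
q - j = -533534150 - 1*676 = -533534150 - 676 = -533534826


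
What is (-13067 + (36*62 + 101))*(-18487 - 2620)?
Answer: 226562538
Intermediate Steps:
(-13067 + (36*62 + 101))*(-18487 - 2620) = (-13067 + (2232 + 101))*(-21107) = (-13067 + 2333)*(-21107) = -10734*(-21107) = 226562538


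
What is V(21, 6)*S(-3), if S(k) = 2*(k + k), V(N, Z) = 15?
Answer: -180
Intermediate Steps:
S(k) = 4*k (S(k) = 2*(2*k) = 4*k)
V(21, 6)*S(-3) = 15*(4*(-3)) = 15*(-12) = -180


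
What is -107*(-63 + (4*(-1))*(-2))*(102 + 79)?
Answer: 1065185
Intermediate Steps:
-107*(-63 + (4*(-1))*(-2))*(102 + 79) = -107*(-63 - 4*(-2))*181 = -107*(-63 + 8)*181 = -(-5885)*181 = -107*(-9955) = 1065185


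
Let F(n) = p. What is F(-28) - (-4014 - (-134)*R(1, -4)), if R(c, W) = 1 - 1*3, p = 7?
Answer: 4289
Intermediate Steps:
R(c, W) = -2 (R(c, W) = 1 - 3 = -2)
F(n) = 7
F(-28) - (-4014 - (-134)*R(1, -4)) = 7 - (-4014 - (-134)*(-2)) = 7 - (-4014 - 1*268) = 7 - (-4014 - 268) = 7 - 1*(-4282) = 7 + 4282 = 4289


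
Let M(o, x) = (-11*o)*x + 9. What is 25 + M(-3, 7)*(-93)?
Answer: -22295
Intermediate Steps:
M(o, x) = 9 - 11*o*x (M(o, x) = -11*o*x + 9 = 9 - 11*o*x)
25 + M(-3, 7)*(-93) = 25 + (9 - 11*(-3)*7)*(-93) = 25 + (9 + 231)*(-93) = 25 + 240*(-93) = 25 - 22320 = -22295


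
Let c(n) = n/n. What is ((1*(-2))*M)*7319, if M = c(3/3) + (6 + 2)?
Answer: -131742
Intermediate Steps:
c(n) = 1
M = 9 (M = 1 + (6 + 2) = 1 + 8 = 9)
((1*(-2))*M)*7319 = ((1*(-2))*9)*7319 = -2*9*7319 = -18*7319 = -131742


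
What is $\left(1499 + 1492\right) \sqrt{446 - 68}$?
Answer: $8973 \sqrt{42} \approx 58152.0$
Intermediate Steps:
$\left(1499 + 1492\right) \sqrt{446 - 68} = 2991 \sqrt{378} = 2991 \cdot 3 \sqrt{42} = 8973 \sqrt{42}$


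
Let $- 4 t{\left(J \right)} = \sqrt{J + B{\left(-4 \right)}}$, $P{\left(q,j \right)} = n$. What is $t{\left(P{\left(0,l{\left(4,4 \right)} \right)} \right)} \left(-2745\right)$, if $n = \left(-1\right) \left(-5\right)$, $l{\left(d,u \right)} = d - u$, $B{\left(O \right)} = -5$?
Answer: $0$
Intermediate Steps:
$n = 5$
$P{\left(q,j \right)} = 5$
$t{\left(J \right)} = - \frac{\sqrt{-5 + J}}{4}$ ($t{\left(J \right)} = - \frac{\sqrt{J - 5}}{4} = - \frac{\sqrt{-5 + J}}{4}$)
$t{\left(P{\left(0,l{\left(4,4 \right)} \right)} \right)} \left(-2745\right) = - \frac{\sqrt{-5 + 5}}{4} \left(-2745\right) = - \frac{\sqrt{0}}{4} \left(-2745\right) = \left(- \frac{1}{4}\right) 0 \left(-2745\right) = 0 \left(-2745\right) = 0$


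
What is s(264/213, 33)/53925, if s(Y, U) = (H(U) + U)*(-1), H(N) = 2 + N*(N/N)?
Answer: -68/53925 ≈ -0.0012610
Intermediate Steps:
H(N) = 2 + N (H(N) = 2 + N*1 = 2 + N)
s(Y, U) = -2 - 2*U (s(Y, U) = ((2 + U) + U)*(-1) = (2 + 2*U)*(-1) = -2 - 2*U)
s(264/213, 33)/53925 = (-2 - 2*33)/53925 = (-2 - 66)*(1/53925) = -68*1/53925 = -68/53925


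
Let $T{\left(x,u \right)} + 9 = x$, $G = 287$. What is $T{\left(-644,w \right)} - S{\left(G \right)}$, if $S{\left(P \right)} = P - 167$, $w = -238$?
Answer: $-773$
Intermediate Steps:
$T{\left(x,u \right)} = -9 + x$
$S{\left(P \right)} = -167 + P$
$T{\left(-644,w \right)} - S{\left(G \right)} = \left(-9 - 644\right) - \left(-167 + 287\right) = -653 - 120 = -773$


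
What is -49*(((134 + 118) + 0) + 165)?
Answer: -20433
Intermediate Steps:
-49*(((134 + 118) + 0) + 165) = -49*((252 + 0) + 165) = -49*(252 + 165) = -49*417 = -20433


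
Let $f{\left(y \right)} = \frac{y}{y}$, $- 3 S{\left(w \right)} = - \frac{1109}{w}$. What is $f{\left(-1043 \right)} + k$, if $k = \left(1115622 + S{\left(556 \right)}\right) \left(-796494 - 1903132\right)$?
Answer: $- \frac{2511811136190031}{834} \approx -3.0118 \cdot 10^{12}$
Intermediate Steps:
$S{\left(w \right)} = \frac{1109}{3 w}$ ($S{\left(w \right)} = - \frac{\left(-1109\right) \frac{1}{w}}{3} = \frac{1109}{3 w}$)
$f{\left(y \right)} = 1$
$k = - \frac{2511811136190865}{834}$ ($k = \left(1115622 + \frac{1109}{3 \cdot 556}\right) \left(-796494 - 1903132\right) = \left(1115622 + \frac{1109}{3} \cdot \frac{1}{556}\right) \left(-2699626\right) = \left(1115622 + \frac{1109}{1668}\right) \left(-2699626\right) = \frac{1860858605}{1668} \left(-2699626\right) = - \frac{2511811136190865}{834} \approx -3.0118 \cdot 10^{12}$)
$f{\left(-1043 \right)} + k = 1 - \frac{2511811136190865}{834} = - \frac{2511811136190031}{834}$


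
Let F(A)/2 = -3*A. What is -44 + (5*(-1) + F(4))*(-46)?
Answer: 1290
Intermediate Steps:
F(A) = -6*A (F(A) = 2*(-3*A) = -6*A)
-44 + (5*(-1) + F(4))*(-46) = -44 + (5*(-1) - 6*4)*(-46) = -44 + (-5 - 24)*(-46) = -44 - 29*(-46) = -44 + 1334 = 1290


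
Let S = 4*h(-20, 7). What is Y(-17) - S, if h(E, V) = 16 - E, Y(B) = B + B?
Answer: -178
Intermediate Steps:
Y(B) = 2*B
S = 144 (S = 4*(16 - 1*(-20)) = 4*(16 + 20) = 4*36 = 144)
Y(-17) - S = 2*(-17) - 1*144 = -34 - 144 = -178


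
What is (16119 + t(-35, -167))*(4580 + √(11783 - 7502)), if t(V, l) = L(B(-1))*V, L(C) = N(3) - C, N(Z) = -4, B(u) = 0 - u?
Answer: 74626520 + 16294*√4281 ≈ 7.5693e+7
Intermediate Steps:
B(u) = -u
L(C) = -4 - C
t(V, l) = -5*V (t(V, l) = (-4 - (-1)*(-1))*V = (-4 - 1*1)*V = (-4 - 1)*V = -5*V)
(16119 + t(-35, -167))*(4580 + √(11783 - 7502)) = (16119 - 5*(-35))*(4580 + √(11783 - 7502)) = (16119 + 175)*(4580 + √4281) = 16294*(4580 + √4281) = 74626520 + 16294*√4281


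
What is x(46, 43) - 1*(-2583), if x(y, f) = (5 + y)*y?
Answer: 4929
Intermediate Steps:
x(y, f) = y*(5 + y)
x(46, 43) - 1*(-2583) = 46*(5 + 46) - 1*(-2583) = 46*51 + 2583 = 2346 + 2583 = 4929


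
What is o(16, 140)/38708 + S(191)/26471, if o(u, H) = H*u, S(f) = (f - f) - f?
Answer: 12975453/256159867 ≈ 0.050654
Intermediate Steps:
S(f) = -f (S(f) = 0 - f = -f)
o(16, 140)/38708 + S(191)/26471 = (140*16)/38708 - 1*191/26471 = 2240*(1/38708) - 191*1/26471 = 560/9677 - 191/26471 = 12975453/256159867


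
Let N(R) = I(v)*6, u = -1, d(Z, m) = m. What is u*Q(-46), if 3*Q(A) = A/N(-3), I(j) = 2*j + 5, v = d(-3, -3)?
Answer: -23/9 ≈ -2.5556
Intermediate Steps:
v = -3
I(j) = 5 + 2*j
N(R) = -6 (N(R) = (5 + 2*(-3))*6 = (5 - 6)*6 = -1*6 = -6)
Q(A) = -A/18 (Q(A) = (A/(-6))/3 = (A*(-⅙))/3 = (-A/6)/3 = -A/18)
u*Q(-46) = -(-1)*(-46)/18 = -1*23/9 = -23/9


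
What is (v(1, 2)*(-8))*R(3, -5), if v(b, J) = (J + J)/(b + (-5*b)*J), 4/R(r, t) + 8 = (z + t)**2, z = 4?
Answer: -128/63 ≈ -2.0317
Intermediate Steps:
R(r, t) = 4/(-8 + (4 + t)**2)
v(b, J) = 2*J/(b - 5*J*b) (v(b, J) = (2*J)/(b - 5*J*b) = 2*J/(b - 5*J*b))
(v(1, 2)*(-8))*R(3, -5) = (-2*2/(1*(-1 + 5*2))*(-8))*(4/(-8 + (4 - 5)**2)) = (-2*2*1/(-1 + 10)*(-8))*(4/(-8 + (-1)**2)) = (-2*2*1/9*(-8))*(4/(-8 + 1)) = (-2*2*1*1/9*(-8))*(4/(-7)) = (-4/9*(-8))*(4*(-1/7)) = (32/9)*(-4/7) = -128/63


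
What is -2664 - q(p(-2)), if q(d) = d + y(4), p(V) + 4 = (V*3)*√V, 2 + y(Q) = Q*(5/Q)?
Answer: -2663 + 6*I*√2 ≈ -2663.0 + 8.4853*I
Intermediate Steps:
y(Q) = 3 (y(Q) = -2 + Q*(5/Q) = -2 + 5 = 3)
p(V) = -4 + 3*V^(3/2) (p(V) = -4 + (V*3)*√V = -4 + (3*V)*√V = -4 + 3*V^(3/2))
q(d) = 3 + d (q(d) = d + 3 = 3 + d)
-2664 - q(p(-2)) = -2664 - (3 + (-4 + 3*(-2)^(3/2))) = -2664 - (3 + (-4 + 3*(-2*I*√2))) = -2664 - (3 + (-4 - 6*I*√2)) = -2664 - (-1 - 6*I*√2) = -2664 + (1 + 6*I*√2) = -2663 + 6*I*√2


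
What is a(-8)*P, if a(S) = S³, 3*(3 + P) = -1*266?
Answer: 140800/3 ≈ 46933.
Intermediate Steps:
P = -275/3 (P = -3 + (-1*266)/3 = -3 + (⅓)*(-266) = -3 - 266/3 = -275/3 ≈ -91.667)
a(-8)*P = (-8)³*(-275/3) = -512*(-275/3) = 140800/3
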